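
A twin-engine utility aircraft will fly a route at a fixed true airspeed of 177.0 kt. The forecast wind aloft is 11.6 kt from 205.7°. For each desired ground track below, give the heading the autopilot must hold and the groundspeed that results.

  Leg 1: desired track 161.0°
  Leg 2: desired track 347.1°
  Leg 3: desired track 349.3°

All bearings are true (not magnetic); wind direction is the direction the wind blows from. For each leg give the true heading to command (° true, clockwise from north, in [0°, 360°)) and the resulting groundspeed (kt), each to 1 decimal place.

Leg 1: heading=163.6°, groundspeed=168.6 kt
Leg 2: heading=344.8°, groundspeed=185.9 kt
Leg 3: heading=347.1°, groundspeed=186.2 kt

Leg 1: desired track 161.0°; wind correction +2.6° → command heading 163.6°, groundspeed 168.6 kt
Leg 2: desired track 347.1°; wind correction -2.3° → command heading 344.8°, groundspeed 185.9 kt
Leg 3: desired track 349.3°; wind correction -2.2° → command heading 347.1°, groundspeed 186.2 kt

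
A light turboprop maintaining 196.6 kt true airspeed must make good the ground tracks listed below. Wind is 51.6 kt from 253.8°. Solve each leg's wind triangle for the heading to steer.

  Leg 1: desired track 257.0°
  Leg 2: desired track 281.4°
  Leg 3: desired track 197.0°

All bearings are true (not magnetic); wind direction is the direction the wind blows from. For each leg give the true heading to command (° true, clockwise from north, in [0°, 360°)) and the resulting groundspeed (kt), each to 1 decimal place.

Leg 1: heading=256.2°, groundspeed=145.1 kt
Leg 2: heading=274.4°, groundspeed=149.4 kt
Leg 3: heading=209.7°, groundspeed=163.5 kt

Leg 1: desired track 257.0°; wind correction -0.8° → command heading 256.2°, groundspeed 145.1 kt
Leg 2: desired track 281.4°; wind correction -7.0° → command heading 274.4°, groundspeed 149.4 kt
Leg 3: desired track 197.0°; wind correction +12.7° → command heading 209.7°, groundspeed 163.5 kt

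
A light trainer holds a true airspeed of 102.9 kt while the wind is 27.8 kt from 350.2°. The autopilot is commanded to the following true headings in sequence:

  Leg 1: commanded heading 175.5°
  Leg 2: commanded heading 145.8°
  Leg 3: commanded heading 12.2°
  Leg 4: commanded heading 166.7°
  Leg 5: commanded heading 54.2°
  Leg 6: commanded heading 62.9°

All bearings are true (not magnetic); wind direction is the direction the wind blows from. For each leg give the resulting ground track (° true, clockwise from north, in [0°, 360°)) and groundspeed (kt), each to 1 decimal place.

Leg 1: heading 175.5°; drift -1.1° → track 174.4°, groundspeed 130.6 kt
Leg 2: heading 145.8°; drift +5.1° → track 150.9°, groundspeed 128.7 kt
Leg 3: heading 12.2°; drift +7.7° → track 19.9°, groundspeed 77.8 kt
Leg 4: heading 166.7°; drift +0.7° → track 167.4°, groundspeed 130.7 kt
Leg 5: heading 54.2°; drift +15.4° → track 69.6°, groundspeed 94.1 kt
Leg 6: heading 62.9°; drift +15.7° → track 78.6°, groundspeed 98.3 kt

Leg 1: track=174.4°, groundspeed=130.6 kt
Leg 2: track=150.9°, groundspeed=128.7 kt
Leg 3: track=19.9°, groundspeed=77.8 kt
Leg 4: track=167.4°, groundspeed=130.7 kt
Leg 5: track=69.6°, groundspeed=94.1 kt
Leg 6: track=78.6°, groundspeed=98.3 kt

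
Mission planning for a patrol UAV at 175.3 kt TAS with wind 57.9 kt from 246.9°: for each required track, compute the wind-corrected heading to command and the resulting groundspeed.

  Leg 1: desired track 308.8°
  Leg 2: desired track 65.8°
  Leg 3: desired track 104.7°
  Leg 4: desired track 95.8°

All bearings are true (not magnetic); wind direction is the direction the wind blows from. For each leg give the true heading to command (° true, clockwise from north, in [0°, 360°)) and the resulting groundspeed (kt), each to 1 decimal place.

Leg 1: heading=291.9°, groundspeed=140.4 kt
Leg 2: heading=65.4°, groundspeed=233.2 kt
Leg 3: heading=116.4°, groundspeed=217.4 kt
Leg 4: heading=105.0°, groundspeed=223.7 kt

Leg 1: desired track 308.8°; wind correction -16.9° → command heading 291.9°, groundspeed 140.4 kt
Leg 2: desired track 65.8°; wind correction -0.4° → command heading 65.4°, groundspeed 233.2 kt
Leg 3: desired track 104.7°; wind correction +11.7° → command heading 116.4°, groundspeed 217.4 kt
Leg 4: desired track 95.8°; wind correction +9.2° → command heading 105.0°, groundspeed 223.7 kt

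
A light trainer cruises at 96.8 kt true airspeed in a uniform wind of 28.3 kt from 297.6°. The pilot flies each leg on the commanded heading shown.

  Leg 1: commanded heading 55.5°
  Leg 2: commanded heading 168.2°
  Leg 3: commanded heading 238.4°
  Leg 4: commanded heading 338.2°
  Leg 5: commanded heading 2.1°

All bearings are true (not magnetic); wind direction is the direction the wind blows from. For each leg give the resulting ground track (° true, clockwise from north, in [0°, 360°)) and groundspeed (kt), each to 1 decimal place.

Leg 1: track=68.3°, groundspeed=112.8 kt
Leg 2: track=157.4°, groundspeed=116.8 kt
Leg 3: track=221.9°, groundspeed=85.8 kt
Leg 4: track=351.9°, groundspeed=77.5 kt
Leg 5: track=18.9°, groundspeed=88.4 kt

Leg 1: heading 55.5°; drift +12.8° → track 68.3°, groundspeed 112.8 kt
Leg 2: heading 168.2°; drift -10.8° → track 157.4°, groundspeed 116.8 kt
Leg 3: heading 238.4°; drift -16.5° → track 221.9°, groundspeed 85.8 kt
Leg 4: heading 338.2°; drift +13.7° → track 351.9°, groundspeed 77.5 kt
Leg 5: heading 2.1°; drift +16.8° → track 18.9°, groundspeed 88.4 kt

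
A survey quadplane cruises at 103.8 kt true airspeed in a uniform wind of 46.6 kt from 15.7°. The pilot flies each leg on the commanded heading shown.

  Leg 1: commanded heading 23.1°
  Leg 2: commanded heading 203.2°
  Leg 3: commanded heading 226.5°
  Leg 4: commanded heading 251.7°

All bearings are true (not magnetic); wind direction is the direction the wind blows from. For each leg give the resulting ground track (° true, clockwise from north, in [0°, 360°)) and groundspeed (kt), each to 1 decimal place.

Leg 1: track=29.0°, groundspeed=57.9 kt
Leg 2: track=200.9°, groundspeed=150.1 kt
Leg 3: track=217.1°, groundspeed=145.8 kt
Leg 4: track=235.1°, groundspeed=135.5 kt

Leg 1: heading 23.1°; drift +5.9° → track 29.0°, groundspeed 57.9 kt
Leg 2: heading 203.2°; drift -2.3° → track 200.9°, groundspeed 150.1 kt
Leg 3: heading 226.5°; drift -9.4° → track 217.1°, groundspeed 145.8 kt
Leg 4: heading 251.7°; drift -16.6° → track 235.1°, groundspeed 135.5 kt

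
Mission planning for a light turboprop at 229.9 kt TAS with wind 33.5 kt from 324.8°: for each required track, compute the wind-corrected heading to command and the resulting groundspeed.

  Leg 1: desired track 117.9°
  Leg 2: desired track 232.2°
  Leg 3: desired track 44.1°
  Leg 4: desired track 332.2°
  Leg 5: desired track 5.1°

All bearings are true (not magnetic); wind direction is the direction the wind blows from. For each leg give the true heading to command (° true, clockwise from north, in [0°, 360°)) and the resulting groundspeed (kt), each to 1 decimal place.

Leg 1: desired track 117.9°; wind correction -3.8° → command heading 114.1°, groundspeed 259.3 kt
Leg 2: desired track 232.2°; wind correction +8.4° → command heading 240.6°, groundspeed 229.0 kt
Leg 3: desired track 44.1°; wind correction -8.2° → command heading 35.9°, groundspeed 221.3 kt
Leg 4: desired track 332.2°; wind correction -1.1° → command heading 331.1°, groundspeed 196.6 kt
Leg 5: desired track 5.1°; wind correction -5.4° → command heading 359.7°, groundspeed 203.3 kt

Leg 1: heading=114.1°, groundspeed=259.3 kt
Leg 2: heading=240.6°, groundspeed=229.0 kt
Leg 3: heading=35.9°, groundspeed=221.3 kt
Leg 4: heading=331.1°, groundspeed=196.6 kt
Leg 5: heading=359.7°, groundspeed=203.3 kt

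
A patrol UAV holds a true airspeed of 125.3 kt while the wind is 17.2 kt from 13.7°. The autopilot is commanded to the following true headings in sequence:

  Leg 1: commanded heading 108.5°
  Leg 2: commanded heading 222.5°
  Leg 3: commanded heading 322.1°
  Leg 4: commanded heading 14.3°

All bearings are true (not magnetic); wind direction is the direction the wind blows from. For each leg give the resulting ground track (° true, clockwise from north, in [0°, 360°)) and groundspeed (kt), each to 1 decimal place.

Leg 1: track=116.2°, groundspeed=127.9 kt
Leg 2: track=219.1°, groundspeed=140.6 kt
Leg 3: track=315.4°, groundspeed=115.4 kt
Leg 4: track=14.4°, groundspeed=108.1 kt

Leg 1: heading 108.5°; drift +7.7° → track 116.2°, groundspeed 127.9 kt
Leg 2: heading 222.5°; drift -3.4° → track 219.1°, groundspeed 140.6 kt
Leg 3: heading 322.1°; drift -6.7° → track 315.4°, groundspeed 115.4 kt
Leg 4: heading 14.3°; drift +0.1° → track 14.4°, groundspeed 108.1 kt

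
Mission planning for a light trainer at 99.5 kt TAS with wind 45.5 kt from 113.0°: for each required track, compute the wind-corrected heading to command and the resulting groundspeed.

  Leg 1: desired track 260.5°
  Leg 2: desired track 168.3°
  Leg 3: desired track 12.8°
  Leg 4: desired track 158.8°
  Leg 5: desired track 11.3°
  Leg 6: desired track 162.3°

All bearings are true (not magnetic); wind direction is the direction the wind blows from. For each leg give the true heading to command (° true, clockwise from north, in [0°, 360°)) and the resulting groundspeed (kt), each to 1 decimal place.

Leg 1: desired track 260.5°; wind correction -14.2° → command heading 246.3°, groundspeed 134.8 kt
Leg 2: desired track 168.3°; wind correction -22.1° → command heading 146.2°, groundspeed 66.3 kt
Leg 3: desired track 12.8°; wind correction +26.7° → command heading 39.5°, groundspeed 96.9 kt
Leg 4: desired track 158.8°; wind correction -19.1° → command heading 139.7°, groundspeed 62.3 kt
Leg 5: desired track 11.3°; wind correction +26.6° → command heading 37.9°, groundspeed 98.2 kt
Leg 6: desired track 162.3°; wind correction -20.3° → command heading 142.0°, groundspeed 63.7 kt

Leg 1: heading=246.3°, groundspeed=134.8 kt
Leg 2: heading=146.2°, groundspeed=66.3 kt
Leg 3: heading=39.5°, groundspeed=96.9 kt
Leg 4: heading=139.7°, groundspeed=62.3 kt
Leg 5: heading=37.9°, groundspeed=98.2 kt
Leg 6: heading=142.0°, groundspeed=63.7 kt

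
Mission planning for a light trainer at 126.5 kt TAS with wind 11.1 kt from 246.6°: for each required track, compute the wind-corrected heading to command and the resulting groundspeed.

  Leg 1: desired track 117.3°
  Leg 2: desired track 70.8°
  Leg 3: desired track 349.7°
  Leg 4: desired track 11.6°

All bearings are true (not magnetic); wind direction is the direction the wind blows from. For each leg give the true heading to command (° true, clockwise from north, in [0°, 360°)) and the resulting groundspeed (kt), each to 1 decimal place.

Leg 1: heading=121.2°, groundspeed=133.2 kt
Leg 2: heading=71.2°, groundspeed=137.6 kt
Leg 3: heading=344.8°, groundspeed=128.6 kt
Leg 4: heading=7.5°, groundspeed=132.5 kt

Leg 1: desired track 117.3°; wind correction +3.9° → command heading 121.2°, groundspeed 133.2 kt
Leg 2: desired track 70.8°; wind correction +0.4° → command heading 71.2°, groundspeed 137.6 kt
Leg 3: desired track 349.7°; wind correction -4.9° → command heading 344.8°, groundspeed 128.6 kt
Leg 4: desired track 11.6°; wind correction -4.1° → command heading 7.5°, groundspeed 132.5 kt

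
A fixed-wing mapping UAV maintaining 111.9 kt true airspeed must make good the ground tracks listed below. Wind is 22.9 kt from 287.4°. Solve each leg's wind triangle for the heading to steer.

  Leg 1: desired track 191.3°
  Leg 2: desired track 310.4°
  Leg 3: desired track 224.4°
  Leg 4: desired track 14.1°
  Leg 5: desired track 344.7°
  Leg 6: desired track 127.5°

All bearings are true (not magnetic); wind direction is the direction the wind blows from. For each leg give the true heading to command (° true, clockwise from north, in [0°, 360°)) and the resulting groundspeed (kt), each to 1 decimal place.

Leg 1: heading=203.0°, groundspeed=112.0 kt
Leg 2: heading=305.8°, groundspeed=90.5 kt
Leg 3: heading=234.9°, groundspeed=99.6 kt
Leg 4: heading=2.3°, groundspeed=108.2 kt
Leg 5: heading=334.8°, groundspeed=97.9 kt
Leg 6: heading=131.5°, groundspeed=133.1 kt

Leg 1: desired track 191.3°; wind correction +11.7° → command heading 203.0°, groundspeed 112.0 kt
Leg 2: desired track 310.4°; wind correction -4.6° → command heading 305.8°, groundspeed 90.5 kt
Leg 3: desired track 224.4°; wind correction +10.5° → command heading 234.9°, groundspeed 99.6 kt
Leg 4: desired track 14.1°; wind correction -11.8° → command heading 2.3°, groundspeed 108.2 kt
Leg 5: desired track 344.7°; wind correction -9.9° → command heading 334.8°, groundspeed 97.9 kt
Leg 6: desired track 127.5°; wind correction +4.0° → command heading 131.5°, groundspeed 133.1 kt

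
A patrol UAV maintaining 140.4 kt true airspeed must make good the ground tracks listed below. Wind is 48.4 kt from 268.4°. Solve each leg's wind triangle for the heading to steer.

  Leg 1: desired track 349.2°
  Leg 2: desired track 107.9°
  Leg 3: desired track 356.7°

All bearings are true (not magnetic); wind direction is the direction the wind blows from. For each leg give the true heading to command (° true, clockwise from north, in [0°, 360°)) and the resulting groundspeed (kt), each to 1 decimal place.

Leg 1: heading=329.3°, groundspeed=124.3 kt
Leg 2: heading=114.5°, groundspeed=185.1 kt
Leg 3: heading=336.5°, groundspeed=130.4 kt

Leg 1: desired track 349.2°; wind correction -19.9° → command heading 329.3°, groundspeed 124.3 kt
Leg 2: desired track 107.9°; wind correction +6.6° → command heading 114.5°, groundspeed 185.1 kt
Leg 3: desired track 356.7°; wind correction -20.2° → command heading 336.5°, groundspeed 130.4 kt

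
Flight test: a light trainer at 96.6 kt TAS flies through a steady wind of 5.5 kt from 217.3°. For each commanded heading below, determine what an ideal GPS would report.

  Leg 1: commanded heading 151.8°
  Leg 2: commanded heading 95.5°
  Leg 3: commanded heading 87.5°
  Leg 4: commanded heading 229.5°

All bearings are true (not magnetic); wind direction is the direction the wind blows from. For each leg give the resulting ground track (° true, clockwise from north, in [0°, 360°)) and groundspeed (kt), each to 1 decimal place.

Leg 1: track=148.8°, groundspeed=94.5 kt
Leg 2: track=92.8°, groundspeed=99.6 kt
Leg 3: track=85.1°, groundspeed=100.2 kt
Leg 4: track=230.2°, groundspeed=91.2 kt

Leg 1: heading 151.8°; drift -3.0° → track 148.8°, groundspeed 94.5 kt
Leg 2: heading 95.5°; drift -2.7° → track 92.8°, groundspeed 99.6 kt
Leg 3: heading 87.5°; drift -2.4° → track 85.1°, groundspeed 100.2 kt
Leg 4: heading 229.5°; drift +0.7° → track 230.2°, groundspeed 91.2 kt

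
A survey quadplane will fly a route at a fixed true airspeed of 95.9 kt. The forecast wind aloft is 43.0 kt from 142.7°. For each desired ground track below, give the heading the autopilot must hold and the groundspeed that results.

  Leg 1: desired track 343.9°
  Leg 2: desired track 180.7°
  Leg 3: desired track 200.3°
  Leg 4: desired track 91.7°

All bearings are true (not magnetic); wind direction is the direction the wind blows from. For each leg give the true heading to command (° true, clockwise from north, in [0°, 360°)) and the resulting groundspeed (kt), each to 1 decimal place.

Leg 1: desired track 343.9°; wind correction +9.3° → command heading 353.2°, groundspeed 134.7 kt
Leg 2: desired track 180.7°; wind correction -16.0° → command heading 164.7°, groundspeed 58.3 kt
Leg 3: desired track 200.3°; wind correction -22.2° → command heading 178.1°, groundspeed 65.7 kt
Leg 4: desired track 91.7°; wind correction +20.4° → command heading 112.1°, groundspeed 62.8 kt

Leg 1: heading=353.2°, groundspeed=134.7 kt
Leg 2: heading=164.7°, groundspeed=58.3 kt
Leg 3: heading=178.1°, groundspeed=65.7 kt
Leg 4: heading=112.1°, groundspeed=62.8 kt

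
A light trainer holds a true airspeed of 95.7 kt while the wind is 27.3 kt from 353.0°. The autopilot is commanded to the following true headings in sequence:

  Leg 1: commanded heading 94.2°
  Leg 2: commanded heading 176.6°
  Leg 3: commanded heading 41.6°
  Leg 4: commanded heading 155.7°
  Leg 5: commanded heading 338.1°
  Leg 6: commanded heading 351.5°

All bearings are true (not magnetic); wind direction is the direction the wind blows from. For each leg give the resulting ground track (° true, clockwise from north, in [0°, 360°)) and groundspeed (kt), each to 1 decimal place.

Leg 1: track=109.0°, groundspeed=104.5 kt
Leg 2: track=175.8°, groundspeed=123.0 kt
Leg 3: track=56.4°, groundspeed=80.3 kt
Leg 4: track=159.5°, groundspeed=122.0 kt
Leg 5: track=332.3°, groundspeed=69.7 kt
Leg 6: track=350.9°, groundspeed=68.4 kt

Leg 1: heading 94.2°; drift +14.8° → track 109.0°, groundspeed 104.5 kt
Leg 2: heading 176.6°; drift -0.8° → track 175.8°, groundspeed 123.0 kt
Leg 3: heading 41.6°; drift +14.8° → track 56.4°, groundspeed 80.3 kt
Leg 4: heading 155.7°; drift +3.8° → track 159.5°, groundspeed 122.0 kt
Leg 5: heading 338.1°; drift -5.8° → track 332.3°, groundspeed 69.7 kt
Leg 6: heading 351.5°; drift -0.6° → track 350.9°, groundspeed 68.4 kt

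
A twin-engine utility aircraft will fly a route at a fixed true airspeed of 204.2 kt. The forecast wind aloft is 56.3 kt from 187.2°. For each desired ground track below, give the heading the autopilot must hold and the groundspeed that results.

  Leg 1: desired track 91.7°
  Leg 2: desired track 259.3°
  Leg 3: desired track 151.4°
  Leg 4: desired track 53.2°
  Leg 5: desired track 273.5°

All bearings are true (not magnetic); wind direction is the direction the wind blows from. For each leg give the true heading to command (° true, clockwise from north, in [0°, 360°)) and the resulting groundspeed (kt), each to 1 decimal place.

Leg 1: heading=107.6°, groundspeed=201.8 kt
Leg 2: heading=244.1°, groundspeed=179.7 kt
Leg 3: heading=160.7°, groundspeed=155.9 kt
Leg 4: heading=64.6°, groundspeed=239.3 kt
Leg 5: heading=257.5°, groundspeed=192.7 kt

Leg 1: desired track 91.7°; wind correction +15.9° → command heading 107.6°, groundspeed 201.8 kt
Leg 2: desired track 259.3°; wind correction -15.2° → command heading 244.1°, groundspeed 179.7 kt
Leg 3: desired track 151.4°; wind correction +9.3° → command heading 160.7°, groundspeed 155.9 kt
Leg 4: desired track 53.2°; wind correction +11.4° → command heading 64.6°, groundspeed 239.3 kt
Leg 5: desired track 273.5°; wind correction -16.0° → command heading 257.5°, groundspeed 192.7 kt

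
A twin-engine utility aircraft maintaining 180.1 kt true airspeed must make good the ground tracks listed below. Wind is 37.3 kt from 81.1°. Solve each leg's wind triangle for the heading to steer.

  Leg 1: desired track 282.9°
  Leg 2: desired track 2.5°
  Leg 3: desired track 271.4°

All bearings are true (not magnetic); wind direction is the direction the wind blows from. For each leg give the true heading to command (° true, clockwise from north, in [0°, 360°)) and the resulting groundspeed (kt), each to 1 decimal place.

Leg 1: desired track 282.9°; wind correction +4.4° → command heading 287.3°, groundspeed 214.2 kt
Leg 2: desired track 2.5°; wind correction +11.7° → command heading 14.2°, groundspeed 169.0 kt
Leg 3: desired track 271.4°; wind correction +2.1° → command heading 273.5°, groundspeed 216.7 kt

Leg 1: heading=287.3°, groundspeed=214.2 kt
Leg 2: heading=14.2°, groundspeed=169.0 kt
Leg 3: heading=273.5°, groundspeed=216.7 kt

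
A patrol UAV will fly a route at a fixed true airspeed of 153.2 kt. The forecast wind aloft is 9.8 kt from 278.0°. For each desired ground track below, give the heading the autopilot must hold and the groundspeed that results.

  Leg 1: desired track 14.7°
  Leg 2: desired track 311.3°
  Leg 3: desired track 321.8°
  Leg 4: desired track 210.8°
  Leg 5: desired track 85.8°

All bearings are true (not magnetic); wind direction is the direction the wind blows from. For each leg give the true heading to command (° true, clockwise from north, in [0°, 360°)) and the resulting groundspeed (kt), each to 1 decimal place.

Leg 1: desired track 14.7°; wind correction -3.6° → command heading 11.1°, groundspeed 154.0 kt
Leg 2: desired track 311.3°; wind correction -2.0° → command heading 309.3°, groundspeed 144.9 kt
Leg 3: desired track 321.8°; wind correction -2.5° → command heading 319.3°, groundspeed 146.0 kt
Leg 4: desired track 210.8°; wind correction +3.4° → command heading 214.2°, groundspeed 149.1 kt
Leg 5: desired track 85.8°; wind correction -0.8° → command heading 85.0°, groundspeed 162.8 kt

Leg 1: heading=11.1°, groundspeed=154.0 kt
Leg 2: heading=309.3°, groundspeed=144.9 kt
Leg 3: heading=319.3°, groundspeed=146.0 kt
Leg 4: heading=214.2°, groundspeed=149.1 kt
Leg 5: heading=85.0°, groundspeed=162.8 kt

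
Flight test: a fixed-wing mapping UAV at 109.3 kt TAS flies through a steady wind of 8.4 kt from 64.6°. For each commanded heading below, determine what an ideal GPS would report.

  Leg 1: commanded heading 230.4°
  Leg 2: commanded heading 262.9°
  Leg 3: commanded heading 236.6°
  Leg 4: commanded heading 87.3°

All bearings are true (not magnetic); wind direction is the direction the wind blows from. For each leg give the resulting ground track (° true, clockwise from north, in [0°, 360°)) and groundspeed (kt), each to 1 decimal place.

Leg 1: track=231.4°, groundspeed=117.5 kt
Leg 2: track=261.6°, groundspeed=117.3 kt
Leg 3: track=237.2°, groundspeed=117.6 kt
Leg 4: track=89.1°, groundspeed=101.6 kt

Leg 1: heading 230.4°; drift +1.0° → track 231.4°, groundspeed 117.5 kt
Leg 2: heading 262.9°; drift -1.3° → track 261.6°, groundspeed 117.3 kt
Leg 3: heading 236.6°; drift +0.6° → track 237.2°, groundspeed 117.6 kt
Leg 4: heading 87.3°; drift +1.8° → track 89.1°, groundspeed 101.6 kt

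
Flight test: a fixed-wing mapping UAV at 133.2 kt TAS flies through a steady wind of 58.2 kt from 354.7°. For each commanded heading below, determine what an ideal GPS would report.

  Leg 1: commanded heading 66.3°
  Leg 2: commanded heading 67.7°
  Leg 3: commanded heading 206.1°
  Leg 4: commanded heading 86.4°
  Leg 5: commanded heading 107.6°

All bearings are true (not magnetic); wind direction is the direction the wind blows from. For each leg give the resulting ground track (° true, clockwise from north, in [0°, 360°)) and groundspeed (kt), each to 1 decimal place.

Leg 1: track=92.0°, groundspeed=127.4 kt
Leg 2: track=93.3°, groundspeed=128.8 kt
Leg 3: track=196.7°, groundspeed=185.4 kt
Leg 4: track=109.7°, groundspeed=146.9 kt
Leg 5: track=126.6°, groundspeed=164.8 kt

Leg 1: heading 66.3°; drift +25.7° → track 92.0°, groundspeed 127.4 kt
Leg 2: heading 67.7°; drift +25.6° → track 93.3°, groundspeed 128.8 kt
Leg 3: heading 206.1°; drift -9.4° → track 196.7°, groundspeed 185.4 kt
Leg 4: heading 86.4°; drift +23.3° → track 109.7°, groundspeed 146.9 kt
Leg 5: heading 107.6°; drift +19.0° → track 126.6°, groundspeed 164.8 kt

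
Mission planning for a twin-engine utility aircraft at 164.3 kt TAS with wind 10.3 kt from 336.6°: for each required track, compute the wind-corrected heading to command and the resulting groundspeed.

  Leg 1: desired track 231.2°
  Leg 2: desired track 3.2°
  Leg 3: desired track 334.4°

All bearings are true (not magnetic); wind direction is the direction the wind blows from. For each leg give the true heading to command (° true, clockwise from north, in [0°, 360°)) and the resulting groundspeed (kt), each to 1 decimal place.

Leg 1: desired track 231.2°; wind correction +3.5° → command heading 234.7°, groundspeed 166.7 kt
Leg 2: desired track 3.2°; wind correction -1.6° → command heading 1.6°, groundspeed 155.0 kt
Leg 3: desired track 334.4°; wind correction +0.1° → command heading 334.5°, groundspeed 154.0 kt

Leg 1: heading=234.7°, groundspeed=166.7 kt
Leg 2: heading=1.6°, groundspeed=155.0 kt
Leg 3: heading=334.5°, groundspeed=154.0 kt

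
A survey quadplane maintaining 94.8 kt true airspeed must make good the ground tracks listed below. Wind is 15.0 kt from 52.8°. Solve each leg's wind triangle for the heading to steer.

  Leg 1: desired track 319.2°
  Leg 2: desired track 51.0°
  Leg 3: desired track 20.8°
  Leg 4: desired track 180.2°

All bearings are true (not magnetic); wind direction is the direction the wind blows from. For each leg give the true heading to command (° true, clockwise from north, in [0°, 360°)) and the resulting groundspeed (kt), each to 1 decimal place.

Leg 1: desired track 319.2°; wind correction +9.1° → command heading 328.3°, groundspeed 94.6 kt
Leg 2: desired track 51.0°; wind correction +0.3° → command heading 51.3°, groundspeed 79.8 kt
Leg 3: desired track 20.8°; wind correction +4.8° → command heading 25.6°, groundspeed 81.7 kt
Leg 4: desired track 180.2°; wind correction -7.2° → command heading 173.0°, groundspeed 103.2 kt

Leg 1: heading=328.3°, groundspeed=94.6 kt
Leg 2: heading=51.3°, groundspeed=79.8 kt
Leg 3: heading=25.6°, groundspeed=81.7 kt
Leg 4: heading=173.0°, groundspeed=103.2 kt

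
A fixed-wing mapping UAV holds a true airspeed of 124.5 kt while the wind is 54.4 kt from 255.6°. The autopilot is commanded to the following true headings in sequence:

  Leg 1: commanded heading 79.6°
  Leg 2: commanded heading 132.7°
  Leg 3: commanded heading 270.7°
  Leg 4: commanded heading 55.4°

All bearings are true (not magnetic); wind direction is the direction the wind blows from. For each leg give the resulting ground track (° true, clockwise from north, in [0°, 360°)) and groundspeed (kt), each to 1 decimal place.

Leg 1: heading 79.6°; drift -1.2° → track 78.4°, groundspeed 178.8 kt
Leg 2: heading 132.7°; drift -16.5° → track 116.2°, groundspeed 160.7 kt
Leg 3: heading 270.7°; drift +11.1° → track 281.8°, groundspeed 73.4 kt
Leg 4: heading 55.4°; drift +6.1° → track 61.5°, groundspeed 176.6 kt

Leg 1: track=78.4°, groundspeed=178.8 kt
Leg 2: track=116.2°, groundspeed=160.7 kt
Leg 3: track=281.8°, groundspeed=73.4 kt
Leg 4: track=61.5°, groundspeed=176.6 kt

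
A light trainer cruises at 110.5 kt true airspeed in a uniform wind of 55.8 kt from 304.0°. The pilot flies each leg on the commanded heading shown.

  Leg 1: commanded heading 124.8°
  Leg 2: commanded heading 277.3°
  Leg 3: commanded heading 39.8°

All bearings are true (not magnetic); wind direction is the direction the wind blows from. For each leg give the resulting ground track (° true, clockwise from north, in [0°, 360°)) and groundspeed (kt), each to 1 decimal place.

Leg 1: track=124.5°, groundspeed=166.3 kt
Leg 2: track=254.8°, groundspeed=65.6 kt
Leg 3: track=65.3°, groundspeed=128.7 kt

Leg 1: heading 124.8°; drift -0.3° → track 124.5°, groundspeed 166.3 kt
Leg 2: heading 277.3°; drift -22.5° → track 254.8°, groundspeed 65.6 kt
Leg 3: heading 39.8°; drift +25.5° → track 65.3°, groundspeed 128.7 kt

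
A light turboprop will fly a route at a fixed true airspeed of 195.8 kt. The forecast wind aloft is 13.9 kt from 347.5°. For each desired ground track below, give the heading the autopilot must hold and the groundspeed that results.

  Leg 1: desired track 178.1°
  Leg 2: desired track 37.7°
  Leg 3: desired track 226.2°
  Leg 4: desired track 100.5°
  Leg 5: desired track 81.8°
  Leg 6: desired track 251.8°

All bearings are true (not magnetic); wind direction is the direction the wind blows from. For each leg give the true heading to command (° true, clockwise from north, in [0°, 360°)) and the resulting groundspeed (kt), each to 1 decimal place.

Leg 1: heading=178.8°, groundspeed=209.4 kt
Leg 2: heading=34.6°, groundspeed=186.6 kt
Leg 3: heading=229.7°, groundspeed=202.7 kt
Leg 4: heading=96.8°, groundspeed=200.8 kt
Leg 5: heading=77.7°, groundspeed=196.4 kt
Leg 6: heading=255.9°, groundspeed=196.7 kt

Leg 1: desired track 178.1°; wind correction +0.7° → command heading 178.8°, groundspeed 209.4 kt
Leg 2: desired track 37.7°; wind correction -3.1° → command heading 34.6°, groundspeed 186.6 kt
Leg 3: desired track 226.2°; wind correction +3.5° → command heading 229.7°, groundspeed 202.7 kt
Leg 4: desired track 100.5°; wind correction -3.7° → command heading 96.8°, groundspeed 200.8 kt
Leg 5: desired track 81.8°; wind correction -4.1° → command heading 77.7°, groundspeed 196.4 kt
Leg 6: desired track 251.8°; wind correction +4.1° → command heading 255.9°, groundspeed 196.7 kt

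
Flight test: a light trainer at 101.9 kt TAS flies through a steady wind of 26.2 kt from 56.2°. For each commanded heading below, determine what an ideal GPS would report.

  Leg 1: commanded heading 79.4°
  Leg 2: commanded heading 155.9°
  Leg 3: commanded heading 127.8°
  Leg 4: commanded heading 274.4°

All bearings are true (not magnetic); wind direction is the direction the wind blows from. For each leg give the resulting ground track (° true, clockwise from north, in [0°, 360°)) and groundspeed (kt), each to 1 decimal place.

Leg 1: track=87.0°, groundspeed=78.5 kt
Leg 2: track=169.6°, groundspeed=109.4 kt
Leg 3: track=142.7°, groundspeed=96.9 kt
Leg 4: track=266.9°, groundspeed=123.6 kt

Leg 1: heading 79.4°; drift +7.6° → track 87.0°, groundspeed 78.5 kt
Leg 2: heading 155.9°; drift +13.7° → track 169.6°, groundspeed 109.4 kt
Leg 3: heading 127.8°; drift +14.9° → track 142.7°, groundspeed 96.9 kt
Leg 4: heading 274.4°; drift -7.5° → track 266.9°, groundspeed 123.6 kt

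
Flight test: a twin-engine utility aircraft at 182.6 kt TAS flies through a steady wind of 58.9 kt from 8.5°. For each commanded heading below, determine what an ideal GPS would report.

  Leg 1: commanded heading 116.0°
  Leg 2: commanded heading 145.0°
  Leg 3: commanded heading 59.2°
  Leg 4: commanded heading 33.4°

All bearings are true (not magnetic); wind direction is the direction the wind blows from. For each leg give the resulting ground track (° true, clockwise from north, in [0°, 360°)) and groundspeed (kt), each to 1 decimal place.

Leg 1: heading 116.0°; drift +15.7° → track 131.7°, groundspeed 208.0 kt
Leg 2: heading 145.0°; drift +10.2° → track 155.2°, groundspeed 228.9 kt
Leg 3: heading 59.2°; drift +17.4° → track 76.6°, groundspeed 152.3 kt
Leg 4: heading 33.4°; drift +10.9° → track 44.3°, groundspeed 131.5 kt

Leg 1: track=131.7°, groundspeed=208.0 kt
Leg 2: track=155.2°, groundspeed=228.9 kt
Leg 3: track=76.6°, groundspeed=152.3 kt
Leg 4: track=44.3°, groundspeed=131.5 kt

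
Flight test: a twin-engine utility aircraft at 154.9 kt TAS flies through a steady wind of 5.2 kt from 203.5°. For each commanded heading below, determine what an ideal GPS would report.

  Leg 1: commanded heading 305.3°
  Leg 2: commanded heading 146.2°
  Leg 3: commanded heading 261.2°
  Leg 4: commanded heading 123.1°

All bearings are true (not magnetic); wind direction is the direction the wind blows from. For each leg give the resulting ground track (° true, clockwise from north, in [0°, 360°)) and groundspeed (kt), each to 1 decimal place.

Leg 1: track=307.2°, groundspeed=156.0 kt
Leg 2: track=144.6°, groundspeed=152.2 kt
Leg 3: track=262.9°, groundspeed=152.2 kt
Leg 4: track=121.2°, groundspeed=154.1 kt

Leg 1: heading 305.3°; drift +1.9° → track 307.2°, groundspeed 156.0 kt
Leg 2: heading 146.2°; drift -1.6° → track 144.6°, groundspeed 152.2 kt
Leg 3: heading 261.2°; drift +1.7° → track 262.9°, groundspeed 152.2 kt
Leg 4: heading 123.1°; drift -1.9° → track 121.2°, groundspeed 154.1 kt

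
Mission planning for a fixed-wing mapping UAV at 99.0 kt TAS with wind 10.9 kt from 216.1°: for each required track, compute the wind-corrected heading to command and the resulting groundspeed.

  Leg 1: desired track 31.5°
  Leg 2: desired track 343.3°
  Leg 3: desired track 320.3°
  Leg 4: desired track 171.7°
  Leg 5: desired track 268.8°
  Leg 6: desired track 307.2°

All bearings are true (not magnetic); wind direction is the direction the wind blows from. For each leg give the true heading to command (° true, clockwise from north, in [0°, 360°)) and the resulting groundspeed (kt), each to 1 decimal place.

Leg 1: heading=31.0°, groundspeed=109.9 kt
Leg 2: heading=338.3°, groundspeed=105.2 kt
Leg 3: heading=314.2°, groundspeed=101.1 kt
Leg 4: heading=176.1°, groundspeed=90.9 kt
Leg 5: heading=263.8°, groundspeed=92.0 kt
Leg 6: heading=300.9°, groundspeed=98.6 kt

Leg 1: desired track 31.5°; wind correction -0.5° → command heading 31.0°, groundspeed 109.9 kt
Leg 2: desired track 343.3°; wind correction -5.0° → command heading 338.3°, groundspeed 105.2 kt
Leg 3: desired track 320.3°; wind correction -6.1° → command heading 314.2°, groundspeed 101.1 kt
Leg 4: desired track 171.7°; wind correction +4.4° → command heading 176.1°, groundspeed 90.9 kt
Leg 5: desired track 268.8°; wind correction -5.0° → command heading 263.8°, groundspeed 92.0 kt
Leg 6: desired track 307.2°; wind correction -6.3° → command heading 300.9°, groundspeed 98.6 kt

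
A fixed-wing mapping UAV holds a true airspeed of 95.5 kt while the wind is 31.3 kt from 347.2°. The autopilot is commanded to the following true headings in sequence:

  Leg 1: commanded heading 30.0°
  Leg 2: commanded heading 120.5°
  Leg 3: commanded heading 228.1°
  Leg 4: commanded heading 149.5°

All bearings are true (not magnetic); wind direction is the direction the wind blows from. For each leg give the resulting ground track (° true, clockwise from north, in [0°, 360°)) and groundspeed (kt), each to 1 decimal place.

Leg 1: heading 30.0°; drift +16.3° → track 46.3°, groundspeed 75.6 kt
Leg 2: heading 120.5°; drift +11.0° → track 131.5°, groundspeed 119.2 kt
Leg 3: heading 228.1°; drift -13.9° → track 214.2°, groundspeed 114.0 kt
Leg 4: heading 149.5°; drift +4.3° → track 153.8°, groundspeed 125.7 kt

Leg 1: track=46.3°, groundspeed=75.6 kt
Leg 2: track=131.5°, groundspeed=119.2 kt
Leg 3: track=214.2°, groundspeed=114.0 kt
Leg 4: track=153.8°, groundspeed=125.7 kt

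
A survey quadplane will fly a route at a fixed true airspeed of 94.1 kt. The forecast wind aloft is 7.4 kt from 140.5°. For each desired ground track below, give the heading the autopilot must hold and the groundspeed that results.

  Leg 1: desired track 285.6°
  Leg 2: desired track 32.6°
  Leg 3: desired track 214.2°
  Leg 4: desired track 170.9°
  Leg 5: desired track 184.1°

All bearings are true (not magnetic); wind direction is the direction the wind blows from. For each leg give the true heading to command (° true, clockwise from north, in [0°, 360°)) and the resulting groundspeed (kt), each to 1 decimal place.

Leg 1: desired track 285.6°; wind correction -2.6° → command heading 283.0°, groundspeed 100.1 kt
Leg 2: desired track 32.6°; wind correction +4.3° → command heading 36.9°, groundspeed 96.1 kt
Leg 3: desired track 214.2°; wind correction -4.3° → command heading 209.9°, groundspeed 91.8 kt
Leg 4: desired track 170.9°; wind correction -2.3° → command heading 168.6°, groundspeed 87.6 kt
Leg 5: desired track 184.1°; wind correction -3.1° → command heading 181.0°, groundspeed 88.6 kt

Leg 1: heading=283.0°, groundspeed=100.1 kt
Leg 2: heading=36.9°, groundspeed=96.1 kt
Leg 3: heading=209.9°, groundspeed=91.8 kt
Leg 4: heading=168.6°, groundspeed=87.6 kt
Leg 5: heading=181.0°, groundspeed=88.6 kt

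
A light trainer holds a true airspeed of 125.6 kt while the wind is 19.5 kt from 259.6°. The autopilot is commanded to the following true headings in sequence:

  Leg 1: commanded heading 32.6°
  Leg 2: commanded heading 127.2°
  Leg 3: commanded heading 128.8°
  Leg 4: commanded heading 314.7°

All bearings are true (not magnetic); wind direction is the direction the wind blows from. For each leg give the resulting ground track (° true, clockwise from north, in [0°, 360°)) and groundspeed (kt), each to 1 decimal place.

Leg 1: track=38.5°, groundspeed=139.6 kt
Leg 2: track=121.3°, groundspeed=139.5 kt
Leg 3: track=122.7°, groundspeed=139.1 kt
Leg 4: track=322.7°, groundspeed=115.6 kt

Leg 1: heading 32.6°; drift +5.9° → track 38.5°, groundspeed 139.6 kt
Leg 2: heading 127.2°; drift -5.9° → track 121.3°, groundspeed 139.5 kt
Leg 3: heading 128.8°; drift -6.1° → track 122.7°, groundspeed 139.1 kt
Leg 4: heading 314.7°; drift +8.0° → track 322.7°, groundspeed 115.6 kt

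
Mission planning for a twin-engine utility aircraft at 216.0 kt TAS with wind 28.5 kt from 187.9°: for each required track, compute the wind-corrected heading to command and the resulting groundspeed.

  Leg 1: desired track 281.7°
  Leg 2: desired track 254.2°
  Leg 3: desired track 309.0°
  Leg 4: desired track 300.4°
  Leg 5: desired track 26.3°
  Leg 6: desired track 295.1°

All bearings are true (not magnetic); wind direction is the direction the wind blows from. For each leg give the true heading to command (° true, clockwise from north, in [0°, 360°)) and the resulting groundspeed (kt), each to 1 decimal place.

Leg 1: desired track 281.7°; wind correction -7.6° → command heading 274.1°, groundspeed 216.0 kt
Leg 2: desired track 254.2°; wind correction -6.9° → command heading 247.3°, groundspeed 203.0 kt
Leg 3: desired track 309.0°; wind correction -6.5° → command heading 302.5°, groundspeed 229.3 kt
Leg 4: desired track 300.4°; wind correction -7.0° → command heading 293.4°, groundspeed 225.3 kt
Leg 5: desired track 26.3°; wind correction +2.4° → command heading 28.7°, groundspeed 242.9 kt
Leg 6: desired track 295.1°; wind correction -7.2° → command heading 287.9°, groundspeed 222.7 kt

Leg 1: heading=274.1°, groundspeed=216.0 kt
Leg 2: heading=247.3°, groundspeed=203.0 kt
Leg 3: heading=302.5°, groundspeed=229.3 kt
Leg 4: heading=293.4°, groundspeed=225.3 kt
Leg 5: heading=28.7°, groundspeed=242.9 kt
Leg 6: heading=287.9°, groundspeed=222.7 kt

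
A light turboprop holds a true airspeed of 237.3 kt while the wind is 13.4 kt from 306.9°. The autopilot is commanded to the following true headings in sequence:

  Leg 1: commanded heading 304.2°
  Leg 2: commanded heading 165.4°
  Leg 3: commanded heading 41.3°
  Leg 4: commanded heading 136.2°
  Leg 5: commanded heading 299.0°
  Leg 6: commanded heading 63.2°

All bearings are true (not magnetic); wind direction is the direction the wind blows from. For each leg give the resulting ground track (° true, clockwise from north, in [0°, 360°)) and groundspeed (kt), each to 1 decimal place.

Leg 1: track=304.0°, groundspeed=223.9 kt
Leg 2: track=163.5°, groundspeed=247.9 kt
Leg 3: track=44.5°, groundspeed=238.7 kt
Leg 4: track=135.7°, groundspeed=250.5 kt
Leg 5: track=298.5°, groundspeed=224.0 kt
Leg 6: track=66.0°, groundspeed=243.5 kt

Leg 1: heading 304.2°; drift -0.2° → track 304.0°, groundspeed 223.9 kt
Leg 2: heading 165.4°; drift -1.9° → track 163.5°, groundspeed 247.9 kt
Leg 3: heading 41.3°; drift +3.2° → track 44.5°, groundspeed 238.7 kt
Leg 4: heading 136.2°; drift -0.5° → track 135.7°, groundspeed 250.5 kt
Leg 5: heading 299.0°; drift -0.5° → track 298.5°, groundspeed 224.0 kt
Leg 6: heading 63.2°; drift +2.8° → track 66.0°, groundspeed 243.5 kt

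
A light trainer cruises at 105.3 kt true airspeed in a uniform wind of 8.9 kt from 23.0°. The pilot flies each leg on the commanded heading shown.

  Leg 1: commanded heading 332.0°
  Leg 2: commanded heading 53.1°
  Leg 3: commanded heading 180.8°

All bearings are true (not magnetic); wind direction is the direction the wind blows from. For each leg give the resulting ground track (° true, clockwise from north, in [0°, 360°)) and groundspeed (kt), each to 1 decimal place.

Leg 1: track=328.0°, groundspeed=99.9 kt
Leg 2: track=55.7°, groundspeed=97.7 kt
Leg 3: track=182.5°, groundspeed=113.6 kt

Leg 1: heading 332.0°; drift -4.0° → track 328.0°, groundspeed 99.9 kt
Leg 2: heading 53.1°; drift +2.6° → track 55.7°, groundspeed 97.7 kt
Leg 3: heading 180.8°; drift +1.7° → track 182.5°, groundspeed 113.6 kt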